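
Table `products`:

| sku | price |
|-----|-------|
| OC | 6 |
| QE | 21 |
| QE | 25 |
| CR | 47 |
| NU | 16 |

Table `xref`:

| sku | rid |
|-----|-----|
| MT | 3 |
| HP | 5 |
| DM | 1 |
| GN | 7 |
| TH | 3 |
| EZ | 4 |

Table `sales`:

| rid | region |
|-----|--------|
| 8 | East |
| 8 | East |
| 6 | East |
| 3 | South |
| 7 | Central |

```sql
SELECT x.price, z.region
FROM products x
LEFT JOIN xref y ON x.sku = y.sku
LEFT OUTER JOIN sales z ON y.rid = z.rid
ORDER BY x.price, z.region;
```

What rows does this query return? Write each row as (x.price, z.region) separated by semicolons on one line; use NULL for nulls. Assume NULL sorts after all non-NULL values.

Evaluate left to right. First `products x LEFT JOIN xref y` on sku: 5 row(s).
Then LEFT JOIN `sales z` on rid: each of those 5 rows is kept; rows whose y.rid has no match in z get NULL for z's columns.

(6, NULL); (16, NULL); (21, NULL); (25, NULL); (47, NULL)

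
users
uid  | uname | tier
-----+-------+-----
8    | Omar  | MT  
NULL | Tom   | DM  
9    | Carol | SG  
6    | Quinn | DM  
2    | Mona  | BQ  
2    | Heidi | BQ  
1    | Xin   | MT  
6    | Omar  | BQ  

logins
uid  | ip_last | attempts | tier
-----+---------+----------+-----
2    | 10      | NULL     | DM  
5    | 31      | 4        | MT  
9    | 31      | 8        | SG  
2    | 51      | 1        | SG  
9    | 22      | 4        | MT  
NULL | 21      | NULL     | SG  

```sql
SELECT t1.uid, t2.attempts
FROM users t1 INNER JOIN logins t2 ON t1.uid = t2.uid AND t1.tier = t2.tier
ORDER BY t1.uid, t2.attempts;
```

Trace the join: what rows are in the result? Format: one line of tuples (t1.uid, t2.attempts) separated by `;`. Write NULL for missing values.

INNER JOIN keeps only pairs where the ON condition holds.
Matching on t1.uid = t2.uid AND t1.tier = t2.tier. A NULL in a compared column never satisfies the condition.
Matched pairs: 1.

(9, 8)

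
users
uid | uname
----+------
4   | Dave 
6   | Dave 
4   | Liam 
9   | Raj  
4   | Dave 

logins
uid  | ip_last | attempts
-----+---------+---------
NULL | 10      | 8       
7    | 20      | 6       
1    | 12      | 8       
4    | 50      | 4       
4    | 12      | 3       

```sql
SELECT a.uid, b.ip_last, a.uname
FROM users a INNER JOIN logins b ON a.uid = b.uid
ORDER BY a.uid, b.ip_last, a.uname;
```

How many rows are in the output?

6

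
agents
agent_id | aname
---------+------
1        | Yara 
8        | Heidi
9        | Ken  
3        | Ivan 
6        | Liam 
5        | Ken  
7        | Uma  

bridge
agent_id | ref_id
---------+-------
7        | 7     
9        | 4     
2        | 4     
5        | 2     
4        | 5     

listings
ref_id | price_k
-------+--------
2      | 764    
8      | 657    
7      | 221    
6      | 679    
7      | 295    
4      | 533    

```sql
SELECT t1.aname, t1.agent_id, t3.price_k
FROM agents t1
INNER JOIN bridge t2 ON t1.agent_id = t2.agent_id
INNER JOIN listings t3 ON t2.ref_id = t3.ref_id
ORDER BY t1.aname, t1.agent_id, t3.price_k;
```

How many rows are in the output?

4

Joins associate left-to-right: agents INNER JOIN bridge on agent_id gives 3 intermediate row(s).
Then INNER JOIN `listings t3` on ref_id: keep only rows whose t2.ref_id appears in t3.
Result: 4 row(s).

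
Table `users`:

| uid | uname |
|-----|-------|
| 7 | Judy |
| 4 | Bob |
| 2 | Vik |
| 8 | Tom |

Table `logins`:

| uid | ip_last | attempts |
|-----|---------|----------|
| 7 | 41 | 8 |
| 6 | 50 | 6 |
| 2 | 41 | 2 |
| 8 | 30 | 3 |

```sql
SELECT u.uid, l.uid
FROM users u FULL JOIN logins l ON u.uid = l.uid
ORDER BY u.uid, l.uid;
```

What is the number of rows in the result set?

FULL OUTER JOIN keeps every row from both sides; unmatched rows get NULL for the other side's columns.
Matching on u.uid = l.uid.
- uid=7: 1 matching l row(s), so 1 row(s) emitted.
- uid=4: no l row matches, row kept with l columns NULL.
- uid=2: 1 matching l row(s), so 1 row(s) emitted.
- uid=8: 1 matching l row(s), so 1 row(s) emitted.
- plus 1 unmatched l row(s), each kept with NULL u columns.
Total: 3 matched + 2 padded = 5 rows.

5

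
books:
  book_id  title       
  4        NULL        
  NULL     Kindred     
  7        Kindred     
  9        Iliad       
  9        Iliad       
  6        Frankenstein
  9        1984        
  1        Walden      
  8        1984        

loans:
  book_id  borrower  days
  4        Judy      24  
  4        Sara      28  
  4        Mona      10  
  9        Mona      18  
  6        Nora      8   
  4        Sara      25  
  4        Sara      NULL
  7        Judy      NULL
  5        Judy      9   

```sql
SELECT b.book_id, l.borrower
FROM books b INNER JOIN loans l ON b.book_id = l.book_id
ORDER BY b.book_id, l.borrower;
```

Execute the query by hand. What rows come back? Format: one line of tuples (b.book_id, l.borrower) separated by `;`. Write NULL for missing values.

(4, Judy); (4, Mona); (4, Sara); (4, Sara); (4, Sara); (6, Nora); (7, Judy); (9, Mona); (9, Mona); (9, Mona)

INNER JOIN keeps only pairs where the ON condition holds.
Matching on b.book_id = l.book_id. A NULL in a compared column never satisfies the condition.
Matched pairs: 10.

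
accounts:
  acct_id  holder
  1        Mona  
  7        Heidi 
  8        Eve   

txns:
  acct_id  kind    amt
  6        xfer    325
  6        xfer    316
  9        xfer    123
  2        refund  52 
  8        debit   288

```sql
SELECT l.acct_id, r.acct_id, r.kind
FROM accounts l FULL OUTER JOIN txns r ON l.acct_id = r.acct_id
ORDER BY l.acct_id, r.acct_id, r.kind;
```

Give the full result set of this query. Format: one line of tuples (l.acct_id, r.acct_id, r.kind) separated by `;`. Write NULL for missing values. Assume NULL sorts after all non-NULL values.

(1, NULL, NULL); (7, NULL, NULL); (8, 8, debit); (NULL, 2, refund); (NULL, 6, xfer); (NULL, 6, xfer); (NULL, 9, xfer)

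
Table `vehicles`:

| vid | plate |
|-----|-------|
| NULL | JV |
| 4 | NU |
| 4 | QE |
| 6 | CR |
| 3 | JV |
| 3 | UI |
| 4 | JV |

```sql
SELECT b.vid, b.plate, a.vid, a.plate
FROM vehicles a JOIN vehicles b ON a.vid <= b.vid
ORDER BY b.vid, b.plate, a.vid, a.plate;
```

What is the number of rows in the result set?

25

INNER JOIN keeps only pairs where the ON condition holds.
Matching on a.vid <= b.vid. A NULL in a compared column never satisfies the condition.
- vid=NULL: no matching b row, dropped.
- vid=4: 4 matching b row(s), so 4 row(s) emitted.
- vid=4: 4 matching b row(s), so 4 row(s) emitted.
- vid=6: 1 matching b row(s), so 1 row(s) emitted.
- vid=3: 6 matching b row(s), so 6 row(s) emitted.
- vid=3: 6 matching b row(s), so 6 row(s) emitted.
- vid=4: 4 matching b row(s), so 4 row(s) emitted.
Total: 25 rows.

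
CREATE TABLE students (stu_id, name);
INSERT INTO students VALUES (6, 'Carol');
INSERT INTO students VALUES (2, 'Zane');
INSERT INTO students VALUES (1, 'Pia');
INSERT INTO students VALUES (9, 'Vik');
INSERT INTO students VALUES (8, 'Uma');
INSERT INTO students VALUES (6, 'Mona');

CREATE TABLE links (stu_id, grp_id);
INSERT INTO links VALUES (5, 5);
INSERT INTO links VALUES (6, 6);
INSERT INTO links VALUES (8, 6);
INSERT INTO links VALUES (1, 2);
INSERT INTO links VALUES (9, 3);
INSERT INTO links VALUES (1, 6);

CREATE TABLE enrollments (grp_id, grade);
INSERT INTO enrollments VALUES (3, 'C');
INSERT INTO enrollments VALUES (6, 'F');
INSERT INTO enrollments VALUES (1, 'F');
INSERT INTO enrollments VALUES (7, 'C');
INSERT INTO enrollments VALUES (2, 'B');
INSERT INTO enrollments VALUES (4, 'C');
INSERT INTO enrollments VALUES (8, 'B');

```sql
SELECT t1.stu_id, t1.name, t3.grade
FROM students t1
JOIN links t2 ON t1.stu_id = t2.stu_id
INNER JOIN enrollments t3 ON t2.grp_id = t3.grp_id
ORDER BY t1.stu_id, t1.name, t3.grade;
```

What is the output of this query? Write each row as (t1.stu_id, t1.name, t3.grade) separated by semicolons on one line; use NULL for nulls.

(1, Pia, B); (1, Pia, F); (6, Carol, F); (6, Mona, F); (8, Uma, F); (9, Vik, C)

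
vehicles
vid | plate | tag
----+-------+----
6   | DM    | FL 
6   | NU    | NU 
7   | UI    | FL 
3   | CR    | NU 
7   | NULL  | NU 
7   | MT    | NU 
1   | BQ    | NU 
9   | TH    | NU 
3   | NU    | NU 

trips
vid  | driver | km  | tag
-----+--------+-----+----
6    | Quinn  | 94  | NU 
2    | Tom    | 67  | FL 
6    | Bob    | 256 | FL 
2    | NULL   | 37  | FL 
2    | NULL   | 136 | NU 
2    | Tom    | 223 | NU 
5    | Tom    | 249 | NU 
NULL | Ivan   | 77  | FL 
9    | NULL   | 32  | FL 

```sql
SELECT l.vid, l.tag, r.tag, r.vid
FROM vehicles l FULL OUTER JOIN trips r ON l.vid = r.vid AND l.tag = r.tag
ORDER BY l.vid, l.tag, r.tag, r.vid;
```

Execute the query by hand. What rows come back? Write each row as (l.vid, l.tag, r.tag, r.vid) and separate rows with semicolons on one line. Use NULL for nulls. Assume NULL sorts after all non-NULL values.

(1, NU, NULL, NULL); (3, NU, NULL, NULL); (3, NU, NULL, NULL); (6, FL, FL, 6); (6, NU, NU, 6); (7, FL, NULL, NULL); (7, NU, NULL, NULL); (7, NU, NULL, NULL); (9, NU, NULL, NULL); (NULL, NULL, FL, 2); (NULL, NULL, FL, 2); (NULL, NULL, FL, 9); (NULL, NULL, FL, NULL); (NULL, NULL, NU, 2); (NULL, NULL, NU, 2); (NULL, NULL, NU, 5)

FULL OUTER JOIN keeps every row from both sides; unmatched rows get NULL for the other side's columns.
Matching on l.vid = r.vid AND l.tag = r.tag. A NULL in a compared column never satisfies the condition.
- l (vid=6, tag=FL) pairs with 1 row(s) of r.
- l (vid=6, tag=NU) pairs with 1 row(s) of r.
- l (vid=7, tag=FL) has no partner → padded with NULL.
- l (vid=3, tag=NU) has no partner → padded with NULL.
- l (vid=7, tag=NU) has no partner → padded with NULL.
- l (vid=7, tag=NU) has no partner → padded with NULL.
- l (vid=1, tag=NU) has no partner → padded with NULL.
- l (vid=9, tag=NU) has no partner → padded with NULL.
- l (vid=3, tag=NU) has no partner → padded with NULL.
- 7 row(s) from r found no l partner → padded with NULL.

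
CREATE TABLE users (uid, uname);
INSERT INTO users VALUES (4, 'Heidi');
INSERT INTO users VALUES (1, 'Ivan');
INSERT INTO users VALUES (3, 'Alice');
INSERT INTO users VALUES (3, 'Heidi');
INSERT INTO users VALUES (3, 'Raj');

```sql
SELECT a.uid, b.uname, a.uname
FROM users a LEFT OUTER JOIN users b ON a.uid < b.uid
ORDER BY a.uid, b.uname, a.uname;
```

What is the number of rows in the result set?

8

LEFT JOIN keeps every row from `users a`; unmatched rows get NULL for `users b`'s columns.
Matching on a.uid < b.uid.
Matched pairs: 7; unmatched a rows kept: 1.
Total: 7 matched + 1 padded = 8 rows.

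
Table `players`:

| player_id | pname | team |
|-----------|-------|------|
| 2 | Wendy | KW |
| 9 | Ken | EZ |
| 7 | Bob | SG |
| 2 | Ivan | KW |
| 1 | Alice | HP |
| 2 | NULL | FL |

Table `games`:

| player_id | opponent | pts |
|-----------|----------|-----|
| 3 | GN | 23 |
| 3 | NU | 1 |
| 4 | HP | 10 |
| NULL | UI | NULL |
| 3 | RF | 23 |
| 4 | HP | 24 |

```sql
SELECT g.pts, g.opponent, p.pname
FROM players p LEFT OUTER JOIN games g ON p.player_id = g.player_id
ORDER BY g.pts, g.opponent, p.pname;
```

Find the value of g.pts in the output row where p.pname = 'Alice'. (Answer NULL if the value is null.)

NULL

LEFT JOIN keeps every row from `players`; unmatched rows get NULL for `games`'s columns.
Matching on p.player_id = g.player_id. A NULL in a compared column never satisfies the condition.
Matched pairs: 0; unmatched p rows kept: 6.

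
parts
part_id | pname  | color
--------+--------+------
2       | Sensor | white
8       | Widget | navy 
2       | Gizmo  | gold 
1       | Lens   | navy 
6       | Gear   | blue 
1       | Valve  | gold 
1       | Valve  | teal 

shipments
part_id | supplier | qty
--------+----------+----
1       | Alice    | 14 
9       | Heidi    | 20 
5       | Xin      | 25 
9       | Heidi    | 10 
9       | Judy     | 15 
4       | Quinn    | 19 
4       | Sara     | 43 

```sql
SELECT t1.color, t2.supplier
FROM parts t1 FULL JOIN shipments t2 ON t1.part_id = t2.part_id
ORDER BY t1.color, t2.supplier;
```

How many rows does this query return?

13

FULL OUTER JOIN keeps every row from both sides; unmatched rows get NULL for the other side's columns.
Matching on t1.part_id = t2.part_id.
Matched pairs: 3; unmatched t1 rows kept: 4; unmatched t2 rows kept: 6.
Total: 3 matched + 10 padded = 13 rows.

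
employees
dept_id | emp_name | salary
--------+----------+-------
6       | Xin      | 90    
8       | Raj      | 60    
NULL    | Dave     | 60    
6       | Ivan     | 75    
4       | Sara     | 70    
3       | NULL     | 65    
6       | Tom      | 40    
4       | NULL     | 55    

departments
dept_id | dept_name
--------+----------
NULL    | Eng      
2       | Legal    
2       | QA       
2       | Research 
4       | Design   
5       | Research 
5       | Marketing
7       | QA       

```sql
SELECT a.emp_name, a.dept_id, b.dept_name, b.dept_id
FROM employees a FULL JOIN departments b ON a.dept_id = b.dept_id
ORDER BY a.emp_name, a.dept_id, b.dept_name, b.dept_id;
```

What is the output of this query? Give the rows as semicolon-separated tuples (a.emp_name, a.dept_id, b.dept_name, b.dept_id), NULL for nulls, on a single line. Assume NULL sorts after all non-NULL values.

(Dave, NULL, NULL, NULL); (Ivan, 6, NULL, NULL); (Raj, 8, NULL, NULL); (Sara, 4, Design, 4); (Tom, 6, NULL, NULL); (Xin, 6, NULL, NULL); (NULL, 3, NULL, NULL); (NULL, 4, Design, 4); (NULL, NULL, Eng, NULL); (NULL, NULL, Legal, 2); (NULL, NULL, Marketing, 5); (NULL, NULL, QA, 2); (NULL, NULL, QA, 7); (NULL, NULL, Research, 2); (NULL, NULL, Research, 5)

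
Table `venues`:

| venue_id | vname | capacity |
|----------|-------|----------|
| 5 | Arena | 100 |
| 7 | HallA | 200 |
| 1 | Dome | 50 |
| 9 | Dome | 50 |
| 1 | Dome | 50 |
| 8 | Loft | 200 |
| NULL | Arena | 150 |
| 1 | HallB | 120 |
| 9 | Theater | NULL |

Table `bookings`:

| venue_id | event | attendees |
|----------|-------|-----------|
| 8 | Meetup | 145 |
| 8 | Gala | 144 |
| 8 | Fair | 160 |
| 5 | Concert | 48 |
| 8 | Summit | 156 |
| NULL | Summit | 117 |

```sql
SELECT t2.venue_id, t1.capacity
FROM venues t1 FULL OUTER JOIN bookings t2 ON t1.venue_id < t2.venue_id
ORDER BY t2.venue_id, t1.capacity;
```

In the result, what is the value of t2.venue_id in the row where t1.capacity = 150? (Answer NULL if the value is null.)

NULL

FULL OUTER JOIN keeps every row from both sides; unmatched rows get NULL for the other side's columns.
Matching on t1.venue_id < t2.venue_id. A NULL in a compared column never satisfies the condition.
- t1 row (venue_id=5): matches 4 t2 row(s) → 4 output row(s).
- t1 row (venue_id=7): matches 4 t2 row(s) → 4 output row(s).
- t1 row (venue_id=1): matches 5 t2 row(s) → 5 output row(s).
- t1 row (venue_id=9): no match → kept, t2 columns NULL.
- t1 row (venue_id=1): matches 5 t2 row(s) → 5 output row(s).
- t1 row (venue_id=8): no match → kept, t2 columns NULL.
- t1 row (venue_id=NULL): no match → kept, t2 columns NULL.
- t1 row (venue_id=1): matches 5 t2 row(s) → 5 output row(s).
- t1 row (venue_id=9): no match → kept, t2 columns NULL.
- plus 1 unmatched t2 row(s), each kept with NULL t1 columns.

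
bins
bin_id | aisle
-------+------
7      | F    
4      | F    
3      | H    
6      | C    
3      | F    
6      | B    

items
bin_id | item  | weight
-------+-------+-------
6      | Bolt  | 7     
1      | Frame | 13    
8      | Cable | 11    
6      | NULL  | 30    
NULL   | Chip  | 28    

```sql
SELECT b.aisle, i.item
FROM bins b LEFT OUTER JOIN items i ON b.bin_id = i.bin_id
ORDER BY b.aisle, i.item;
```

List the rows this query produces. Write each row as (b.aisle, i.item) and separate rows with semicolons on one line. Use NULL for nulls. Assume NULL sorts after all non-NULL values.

(B, Bolt); (B, NULL); (C, Bolt); (C, NULL); (F, NULL); (F, NULL); (F, NULL); (H, NULL)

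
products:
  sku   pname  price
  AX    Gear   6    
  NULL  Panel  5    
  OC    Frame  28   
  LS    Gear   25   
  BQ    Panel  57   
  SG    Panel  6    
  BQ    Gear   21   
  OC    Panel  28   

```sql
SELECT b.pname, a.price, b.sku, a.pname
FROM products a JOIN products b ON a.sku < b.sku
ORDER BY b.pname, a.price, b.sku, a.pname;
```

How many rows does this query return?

INNER JOIN keeps only pairs where the ON condition holds.
Matching on a.sku < b.sku. A NULL in a compared column never satisfies the condition.
- a row (sku=AX): matches 6 b row(s) → 6 output row(s).
- a row (sku=NULL): no match → dropped.
- a row (sku=OC): matches 1 b row(s) → 1 output row(s).
- a row (sku=LS): matches 3 b row(s) → 3 output row(s).
- a row (sku=BQ): matches 4 b row(s) → 4 output row(s).
- a row (sku=SG): no match → dropped.
- a row (sku=BQ): matches 4 b row(s) → 4 output row(s).
- a row (sku=OC): matches 1 b row(s) → 1 output row(s).
Total: 19 rows.

19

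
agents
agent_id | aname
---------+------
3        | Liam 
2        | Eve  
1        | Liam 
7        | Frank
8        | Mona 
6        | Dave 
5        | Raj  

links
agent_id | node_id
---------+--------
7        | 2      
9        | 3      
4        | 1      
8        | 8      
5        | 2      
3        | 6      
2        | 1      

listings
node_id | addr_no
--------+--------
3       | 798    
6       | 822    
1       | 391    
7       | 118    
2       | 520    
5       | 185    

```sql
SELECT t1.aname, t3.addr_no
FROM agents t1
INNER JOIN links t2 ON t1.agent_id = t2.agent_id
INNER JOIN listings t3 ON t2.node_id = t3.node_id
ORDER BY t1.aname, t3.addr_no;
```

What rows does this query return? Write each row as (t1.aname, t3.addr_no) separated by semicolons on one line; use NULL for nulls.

(Eve, 391); (Frank, 520); (Liam, 822); (Raj, 520)

Joins associate left-to-right: agents INNER JOIN links on agent_id gives 5 intermediate row(s).
Then INNER JOIN `listings t3` on node_id: keep only rows whose t2.node_id appears in t3.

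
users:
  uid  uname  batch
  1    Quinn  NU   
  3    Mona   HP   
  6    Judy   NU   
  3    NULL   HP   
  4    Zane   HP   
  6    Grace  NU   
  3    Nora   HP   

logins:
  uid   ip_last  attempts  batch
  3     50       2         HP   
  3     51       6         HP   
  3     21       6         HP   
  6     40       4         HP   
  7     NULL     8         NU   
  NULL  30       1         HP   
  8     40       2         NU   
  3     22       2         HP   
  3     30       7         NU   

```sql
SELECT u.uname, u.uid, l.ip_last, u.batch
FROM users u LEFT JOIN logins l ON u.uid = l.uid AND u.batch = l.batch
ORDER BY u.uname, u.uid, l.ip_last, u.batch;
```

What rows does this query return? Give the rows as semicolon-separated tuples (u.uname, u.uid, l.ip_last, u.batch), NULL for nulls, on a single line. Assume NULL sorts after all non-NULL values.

LEFT JOIN keeps every row from `users`; unmatched rows get NULL for `logins`'s columns.
Matching on u.uid = l.uid AND u.batch = l.batch. A NULL in a compared column never satisfies the condition.
- u[0] uid=1, batch=NU → no match; kept with NULLs on the l side.
- u[1] uid=3, batch=HP → 4 match(es) in l → 4 row(s).
- u[2] uid=6, batch=NU → no match; kept with NULLs on the l side.
- u[3] uid=3, batch=HP → 4 match(es) in l → 4 row(s).
- u[4] uid=4, batch=HP → no match; kept with NULLs on the l side.
- u[5] uid=6, batch=NU → no match; kept with NULLs on the l side.
- u[6] uid=3, batch=HP → 4 match(es) in l → 4 row(s).

(Grace, 6, NULL, NU); (Judy, 6, NULL, NU); (Mona, 3, 21, HP); (Mona, 3, 22, HP); (Mona, 3, 50, HP); (Mona, 3, 51, HP); (Nora, 3, 21, HP); (Nora, 3, 22, HP); (Nora, 3, 50, HP); (Nora, 3, 51, HP); (Quinn, 1, NULL, NU); (Zane, 4, NULL, HP); (NULL, 3, 21, HP); (NULL, 3, 22, HP); (NULL, 3, 50, HP); (NULL, 3, 51, HP)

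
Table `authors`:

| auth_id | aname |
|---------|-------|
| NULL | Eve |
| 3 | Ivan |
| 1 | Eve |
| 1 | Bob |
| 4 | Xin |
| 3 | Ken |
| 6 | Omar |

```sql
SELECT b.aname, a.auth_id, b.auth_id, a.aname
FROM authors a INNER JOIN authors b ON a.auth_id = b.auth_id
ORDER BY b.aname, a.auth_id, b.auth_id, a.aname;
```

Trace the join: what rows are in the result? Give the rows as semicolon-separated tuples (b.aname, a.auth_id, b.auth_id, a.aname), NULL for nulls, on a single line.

INNER JOIN keeps only pairs where the ON condition holds.
Matching on a.auth_id = b.auth_id. A NULL in a compared column never satisfies the condition.
Matched pairs: 10.

(Bob, 1, 1, Bob); (Bob, 1, 1, Eve); (Eve, 1, 1, Bob); (Eve, 1, 1, Eve); (Ivan, 3, 3, Ivan); (Ivan, 3, 3, Ken); (Ken, 3, 3, Ivan); (Ken, 3, 3, Ken); (Omar, 6, 6, Omar); (Xin, 4, 4, Xin)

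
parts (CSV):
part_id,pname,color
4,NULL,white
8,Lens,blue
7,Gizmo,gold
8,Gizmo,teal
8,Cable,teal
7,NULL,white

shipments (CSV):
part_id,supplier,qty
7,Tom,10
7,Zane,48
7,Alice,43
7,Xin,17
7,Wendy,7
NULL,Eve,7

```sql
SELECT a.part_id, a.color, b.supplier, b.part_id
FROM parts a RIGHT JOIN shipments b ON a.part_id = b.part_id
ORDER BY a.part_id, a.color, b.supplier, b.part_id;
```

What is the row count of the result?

11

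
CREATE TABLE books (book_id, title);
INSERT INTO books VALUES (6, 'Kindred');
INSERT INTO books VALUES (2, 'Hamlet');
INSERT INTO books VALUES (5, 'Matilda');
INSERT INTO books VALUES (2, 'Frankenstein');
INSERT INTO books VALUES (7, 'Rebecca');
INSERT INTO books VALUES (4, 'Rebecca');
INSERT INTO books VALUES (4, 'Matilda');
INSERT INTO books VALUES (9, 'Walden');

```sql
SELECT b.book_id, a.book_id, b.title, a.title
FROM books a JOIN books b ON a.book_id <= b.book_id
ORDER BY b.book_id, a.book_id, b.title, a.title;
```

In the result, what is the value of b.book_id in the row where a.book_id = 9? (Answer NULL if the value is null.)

9

INNER JOIN keeps only pairs where the ON condition holds.
Matching on a.book_id <= b.book_id.
- book_id=6: 3 matching b row(s), so 3 row(s) emitted.
- book_id=2: 8 matching b row(s), so 8 row(s) emitted.
- book_id=5: 4 matching b row(s), so 4 row(s) emitted.
- book_id=2: 8 matching b row(s), so 8 row(s) emitted.
- book_id=7: 2 matching b row(s), so 2 row(s) emitted.
- book_id=4: 6 matching b row(s), so 6 row(s) emitted.
- book_id=4: 6 matching b row(s), so 6 row(s) emitted.
- book_id=9: 1 matching b row(s), so 1 row(s) emitted.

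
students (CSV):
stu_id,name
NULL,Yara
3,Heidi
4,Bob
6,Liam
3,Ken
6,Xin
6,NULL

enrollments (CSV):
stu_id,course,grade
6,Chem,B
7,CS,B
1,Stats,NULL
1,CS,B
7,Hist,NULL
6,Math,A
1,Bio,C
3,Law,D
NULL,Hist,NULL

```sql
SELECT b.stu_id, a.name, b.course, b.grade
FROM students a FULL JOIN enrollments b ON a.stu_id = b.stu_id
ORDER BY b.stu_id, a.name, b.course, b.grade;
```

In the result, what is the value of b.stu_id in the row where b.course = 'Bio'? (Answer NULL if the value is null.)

FULL OUTER JOIN keeps every row from both sides; unmatched rows get NULL for the other side's columns.
Matching on a.stu_id = b.stu_id. A NULL in a compared column never satisfies the condition.
- a (stu_id=NULL) has no partner → padded with NULL.
- a (stu_id=3) pairs with 1 row(s) of b.
- a (stu_id=4) has no partner → padded with NULL.
- a (stu_id=6) pairs with 2 row(s) of b.
- a (stu_id=3) pairs with 1 row(s) of b.
- a (stu_id=6) pairs with 2 row(s) of b.
- a (stu_id=6) pairs with 2 row(s) of b.
- 6 row(s) from b found no a partner → padded with NULL.

1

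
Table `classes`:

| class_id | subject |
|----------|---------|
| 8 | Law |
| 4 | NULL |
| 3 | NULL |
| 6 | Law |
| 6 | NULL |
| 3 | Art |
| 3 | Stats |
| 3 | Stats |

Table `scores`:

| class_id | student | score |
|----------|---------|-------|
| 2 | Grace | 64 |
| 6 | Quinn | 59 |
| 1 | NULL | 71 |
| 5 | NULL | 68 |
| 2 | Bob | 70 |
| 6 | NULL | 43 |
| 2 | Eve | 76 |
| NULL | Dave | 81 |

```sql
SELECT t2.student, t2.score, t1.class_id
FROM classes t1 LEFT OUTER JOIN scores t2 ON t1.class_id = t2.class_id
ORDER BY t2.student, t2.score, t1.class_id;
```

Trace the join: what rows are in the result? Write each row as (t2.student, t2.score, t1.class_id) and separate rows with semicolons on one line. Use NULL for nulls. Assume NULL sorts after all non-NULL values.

(Quinn, 59, 6); (Quinn, 59, 6); (NULL, 43, 6); (NULL, 43, 6); (NULL, NULL, 3); (NULL, NULL, 3); (NULL, NULL, 3); (NULL, NULL, 3); (NULL, NULL, 4); (NULL, NULL, 8)

LEFT JOIN keeps every row from `classes`; unmatched rows get NULL for `scores`'s columns.
Matching on t1.class_id = t2.class_id. A NULL in a compared column never satisfies the condition.
- t1 row (class_id=8): no match → kept, t2 columns NULL.
- t1 row (class_id=4): no match → kept, t2 columns NULL.
- t1 row (class_id=3): no match → kept, t2 columns NULL.
- t1 row (class_id=6): matches 2 t2 row(s) → 2 output row(s).
- t1 row (class_id=6): matches 2 t2 row(s) → 2 output row(s).
- t1 row (class_id=3): no match → kept, t2 columns NULL.
- t1 row (class_id=3): no match → kept, t2 columns NULL.
- t1 row (class_id=3): no match → kept, t2 columns NULL.
After projecting and ordering:
t2.student | t2.score | t1.class_id
Quinn | 59 | 6
Quinn | 59 | 6
NULL | 43 | 6
NULL | 43 | 6
NULL | NULL | 3
NULL | NULL | 3
NULL | NULL | 3
NULL | NULL | 3
NULL | NULL | 4
NULL | NULL | 8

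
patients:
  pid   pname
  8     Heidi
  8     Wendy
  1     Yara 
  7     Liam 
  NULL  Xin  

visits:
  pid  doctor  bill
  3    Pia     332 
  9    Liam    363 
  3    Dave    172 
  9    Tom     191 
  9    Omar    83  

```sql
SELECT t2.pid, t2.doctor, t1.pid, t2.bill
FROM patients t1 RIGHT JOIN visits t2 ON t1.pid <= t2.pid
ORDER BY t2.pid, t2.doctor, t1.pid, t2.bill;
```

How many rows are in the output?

RIGHT JOIN keeps every row from `visits`; unmatched rows get NULL for `patients`'s columns.
Matching on t1.pid <= t2.pid. A NULL in a compared column never satisfies the condition.
- t1[0] pid=8 → 3 match(es) in t2 → 3 row(s).
- t1[1] pid=8 → 3 match(es) in t2 → 3 row(s).
- t1[2] pid=1 → 5 match(es) in t2 → 5 row(s).
- t1[3] pid=7 → 3 match(es) in t2 → 3 row(s).
- t1[4] pid=NULL → no match.
- every t2 row matched at least one t1 row.
Total: 14 rows.

14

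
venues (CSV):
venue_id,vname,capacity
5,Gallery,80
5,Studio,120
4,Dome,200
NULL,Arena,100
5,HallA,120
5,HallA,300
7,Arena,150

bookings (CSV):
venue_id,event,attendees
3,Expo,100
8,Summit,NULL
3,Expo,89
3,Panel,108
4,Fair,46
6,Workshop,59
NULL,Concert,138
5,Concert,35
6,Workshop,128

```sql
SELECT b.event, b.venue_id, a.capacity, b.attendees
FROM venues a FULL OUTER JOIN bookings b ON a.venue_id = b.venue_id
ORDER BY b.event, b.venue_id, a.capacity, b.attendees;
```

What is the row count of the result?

14

FULL OUTER JOIN keeps every row from both sides; unmatched rows get NULL for the other side's columns.
Matching on a.venue_id = b.venue_id. A NULL in a compared column never satisfies the condition.
- venue_id=5: 1 matching b row(s), so 1 row(s) emitted.
- venue_id=5: 1 matching b row(s), so 1 row(s) emitted.
- venue_id=4: 1 matching b row(s), so 1 row(s) emitted.
- venue_id=NULL: no b row matches, row kept with b columns NULL.
- venue_id=5: 1 matching b row(s), so 1 row(s) emitted.
- venue_id=5: 1 matching b row(s), so 1 row(s) emitted.
- venue_id=7: no b row matches, row kept with b columns NULL.
- plus 7 unmatched b row(s), each kept with NULL a columns.
Total: 5 matched + 9 padded = 14 rows.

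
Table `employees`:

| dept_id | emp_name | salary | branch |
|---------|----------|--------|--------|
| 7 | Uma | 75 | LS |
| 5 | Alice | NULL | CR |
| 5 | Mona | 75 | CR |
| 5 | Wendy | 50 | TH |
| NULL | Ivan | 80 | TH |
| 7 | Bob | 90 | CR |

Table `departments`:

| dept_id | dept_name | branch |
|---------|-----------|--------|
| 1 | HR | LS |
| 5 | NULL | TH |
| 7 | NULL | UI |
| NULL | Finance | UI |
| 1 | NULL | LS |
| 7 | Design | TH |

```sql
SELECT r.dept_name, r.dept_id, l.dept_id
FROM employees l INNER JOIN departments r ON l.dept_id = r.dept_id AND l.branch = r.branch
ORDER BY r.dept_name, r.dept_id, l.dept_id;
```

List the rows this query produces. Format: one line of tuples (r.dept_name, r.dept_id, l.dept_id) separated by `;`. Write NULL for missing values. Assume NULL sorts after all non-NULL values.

INNER JOIN keeps only pairs where the ON condition holds.
Matching on l.dept_id = r.dept_id AND l.branch = r.branch. A NULL in a compared column never satisfies the condition.
- l row (dept_id=7, branch=LS): no match → dropped.
- l row (dept_id=5, branch=CR): no match → dropped.
- l row (dept_id=5, branch=CR): no match → dropped.
- l row (dept_id=5, branch=TH): matches 1 r row(s) → 1 output row(s).
- l row (dept_id=NULL, branch=TH): no match → dropped.
- l row (dept_id=7, branch=CR): no match → dropped.
After projecting and ordering:
r.dept_name | r.dept_id | l.dept_id
NULL | 5 | 5

(NULL, 5, 5)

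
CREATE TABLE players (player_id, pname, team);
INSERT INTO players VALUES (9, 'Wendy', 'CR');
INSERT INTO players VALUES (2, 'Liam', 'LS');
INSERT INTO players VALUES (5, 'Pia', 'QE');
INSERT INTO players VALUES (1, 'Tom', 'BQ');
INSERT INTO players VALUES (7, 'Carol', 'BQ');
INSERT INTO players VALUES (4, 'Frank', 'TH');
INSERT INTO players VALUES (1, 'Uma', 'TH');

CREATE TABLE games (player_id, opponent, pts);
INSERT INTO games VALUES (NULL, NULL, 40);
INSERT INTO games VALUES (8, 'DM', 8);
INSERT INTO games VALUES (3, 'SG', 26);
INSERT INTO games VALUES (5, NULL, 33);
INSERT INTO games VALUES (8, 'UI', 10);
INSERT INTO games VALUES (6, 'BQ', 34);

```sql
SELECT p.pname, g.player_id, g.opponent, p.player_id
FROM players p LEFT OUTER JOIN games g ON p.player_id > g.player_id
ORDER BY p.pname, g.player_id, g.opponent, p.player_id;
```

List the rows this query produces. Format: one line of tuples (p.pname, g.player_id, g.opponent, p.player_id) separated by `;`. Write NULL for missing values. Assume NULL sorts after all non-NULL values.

LEFT JOIN keeps every row from `players`; unmatched rows get NULL for `games`'s columns.
Matching on p.player_id > g.player_id. A NULL in a compared column never satisfies the condition.
- p row (player_id=9): matches 5 g row(s) → 5 output row(s).
- p row (player_id=2): no match → kept, g columns NULL.
- p row (player_id=5): matches 1 g row(s) → 1 output row(s).
- p row (player_id=1): no match → kept, g columns NULL.
- p row (player_id=7): matches 3 g row(s) → 3 output row(s).
- p row (player_id=4): matches 1 g row(s) → 1 output row(s).
- p row (player_id=1): no match → kept, g columns NULL.

(Carol, 3, SG, 7); (Carol, 5, NULL, 7); (Carol, 6, BQ, 7); (Frank, 3, SG, 4); (Liam, NULL, NULL, 2); (Pia, 3, SG, 5); (Tom, NULL, NULL, 1); (Uma, NULL, NULL, 1); (Wendy, 3, SG, 9); (Wendy, 5, NULL, 9); (Wendy, 6, BQ, 9); (Wendy, 8, DM, 9); (Wendy, 8, UI, 9)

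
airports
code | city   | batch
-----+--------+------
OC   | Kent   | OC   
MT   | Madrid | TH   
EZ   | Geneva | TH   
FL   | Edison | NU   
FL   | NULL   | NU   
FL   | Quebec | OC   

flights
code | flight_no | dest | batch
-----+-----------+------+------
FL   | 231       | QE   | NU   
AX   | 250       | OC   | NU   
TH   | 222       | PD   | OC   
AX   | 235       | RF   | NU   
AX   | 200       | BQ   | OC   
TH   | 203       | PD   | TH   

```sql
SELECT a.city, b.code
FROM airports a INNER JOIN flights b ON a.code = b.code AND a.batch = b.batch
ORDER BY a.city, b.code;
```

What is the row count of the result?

INNER JOIN keeps only pairs where the ON condition holds.
Matching on a.code = b.code AND a.batch = b.batch.
Matched pairs: 2.
Total: 2 rows.

2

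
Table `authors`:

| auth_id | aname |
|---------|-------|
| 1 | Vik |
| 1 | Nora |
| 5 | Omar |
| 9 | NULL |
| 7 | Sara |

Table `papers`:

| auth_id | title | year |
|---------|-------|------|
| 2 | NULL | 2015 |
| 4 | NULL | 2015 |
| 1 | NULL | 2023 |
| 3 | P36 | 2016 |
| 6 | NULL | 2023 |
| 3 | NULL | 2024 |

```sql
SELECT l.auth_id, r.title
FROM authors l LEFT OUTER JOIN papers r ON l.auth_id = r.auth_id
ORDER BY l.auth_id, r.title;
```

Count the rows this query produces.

LEFT JOIN keeps every row from `authors`; unmatched rows get NULL for `papers`'s columns.
Matching on l.auth_id = r.auth_id.
- l (auth_id=1) pairs with 1 row(s) of r.
- l (auth_id=1) pairs with 1 row(s) of r.
- l (auth_id=5) has no partner → padded with NULL.
- l (auth_id=9) has no partner → padded with NULL.
- l (auth_id=7) has no partner → padded with NULL.
Total: 2 matched + 3 padded = 5 rows.

5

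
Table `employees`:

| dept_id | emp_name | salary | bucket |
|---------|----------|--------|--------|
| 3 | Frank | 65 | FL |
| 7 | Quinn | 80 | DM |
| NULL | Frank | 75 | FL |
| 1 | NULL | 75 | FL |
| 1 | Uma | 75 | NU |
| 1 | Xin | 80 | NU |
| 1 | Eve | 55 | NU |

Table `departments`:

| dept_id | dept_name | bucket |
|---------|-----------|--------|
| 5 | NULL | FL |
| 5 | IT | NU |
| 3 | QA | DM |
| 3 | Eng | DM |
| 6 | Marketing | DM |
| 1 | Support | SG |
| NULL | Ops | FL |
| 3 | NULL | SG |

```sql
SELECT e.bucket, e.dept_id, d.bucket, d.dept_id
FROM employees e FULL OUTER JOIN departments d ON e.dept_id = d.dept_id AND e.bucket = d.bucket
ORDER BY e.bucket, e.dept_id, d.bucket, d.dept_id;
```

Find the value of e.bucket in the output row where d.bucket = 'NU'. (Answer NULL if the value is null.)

NULL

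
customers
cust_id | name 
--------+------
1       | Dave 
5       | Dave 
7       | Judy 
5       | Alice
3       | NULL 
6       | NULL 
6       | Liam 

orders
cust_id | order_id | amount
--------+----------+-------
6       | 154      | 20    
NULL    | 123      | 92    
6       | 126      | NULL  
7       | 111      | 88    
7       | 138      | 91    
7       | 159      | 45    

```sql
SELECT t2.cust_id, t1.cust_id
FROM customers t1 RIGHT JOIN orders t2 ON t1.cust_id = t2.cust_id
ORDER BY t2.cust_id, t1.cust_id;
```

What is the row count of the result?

8

RIGHT JOIN keeps every row from `orders`; unmatched rows get NULL for `customers`'s columns.
Matching on t1.cust_id = t2.cust_id. A NULL in a compared column never satisfies the condition.
- t1 row (cust_id=1): no match.
- t1 row (cust_id=5): no match.
- t1 row (cust_id=7): matches 3 t2 row(s) → 3 output row(s).
- t1 row (cust_id=5): no match.
- t1 row (cust_id=3): no match.
- t1 row (cust_id=6): matches 2 t2 row(s) → 2 output row(s).
- t1 row (cust_id=6): matches 2 t2 row(s) → 2 output row(s).
- 1 t2 row(s) had no t1 match → kept, t1 columns NULL.
Total: 7 matched + 1 padded = 8 rows.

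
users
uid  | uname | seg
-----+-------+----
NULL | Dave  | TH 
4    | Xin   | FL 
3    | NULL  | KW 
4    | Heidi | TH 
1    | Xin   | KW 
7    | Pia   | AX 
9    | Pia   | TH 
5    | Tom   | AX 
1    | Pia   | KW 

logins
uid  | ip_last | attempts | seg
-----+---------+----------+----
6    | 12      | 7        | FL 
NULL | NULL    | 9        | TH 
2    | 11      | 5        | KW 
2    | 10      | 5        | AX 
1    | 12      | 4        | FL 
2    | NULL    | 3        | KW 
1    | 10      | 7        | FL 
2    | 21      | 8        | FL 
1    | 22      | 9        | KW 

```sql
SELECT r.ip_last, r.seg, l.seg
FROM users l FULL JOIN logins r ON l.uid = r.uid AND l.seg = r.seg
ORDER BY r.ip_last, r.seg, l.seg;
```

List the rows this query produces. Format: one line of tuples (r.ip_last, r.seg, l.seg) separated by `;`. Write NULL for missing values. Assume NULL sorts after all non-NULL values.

FULL OUTER JOIN keeps every row from both sides; unmatched rows get NULL for the other side's columns.
Matching on l.uid = r.uid AND l.seg = r.seg. A NULL in a compared column never satisfies the condition.
- uid=NULL, seg=TH: no r row matches, row kept with r columns NULL.
- uid=4, seg=FL: no r row matches, row kept with r columns NULL.
- uid=3, seg=KW: no r row matches, row kept with r columns NULL.
- uid=4, seg=TH: no r row matches, row kept with r columns NULL.
- uid=1, seg=KW: 1 matching r row(s), so 1 row(s) emitted.
- uid=7, seg=AX: no r row matches, row kept with r columns NULL.
- uid=9, seg=TH: no r row matches, row kept with r columns NULL.
- uid=5, seg=AX: no r row matches, row kept with r columns NULL.
- uid=1, seg=KW: 1 matching r row(s), so 1 row(s) emitted.
- 8 r row(s) had no l match → kept, l columns NULL.

(10, AX, NULL); (10, FL, NULL); (11, KW, NULL); (12, FL, NULL); (12, FL, NULL); (21, FL, NULL); (22, KW, KW); (22, KW, KW); (NULL, KW, NULL); (NULL, TH, NULL); (NULL, NULL, AX); (NULL, NULL, AX); (NULL, NULL, FL); (NULL, NULL, KW); (NULL, NULL, TH); (NULL, NULL, TH); (NULL, NULL, TH)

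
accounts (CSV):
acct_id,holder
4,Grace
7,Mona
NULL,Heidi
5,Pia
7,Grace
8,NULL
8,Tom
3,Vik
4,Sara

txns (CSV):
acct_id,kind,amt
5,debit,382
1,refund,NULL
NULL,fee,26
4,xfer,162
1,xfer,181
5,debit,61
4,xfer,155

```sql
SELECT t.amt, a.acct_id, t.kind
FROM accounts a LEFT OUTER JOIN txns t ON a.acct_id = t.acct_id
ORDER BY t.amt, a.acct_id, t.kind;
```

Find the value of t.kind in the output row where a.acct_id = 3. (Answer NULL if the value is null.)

LEFT JOIN keeps every row from `accounts`; unmatched rows get NULL for `txns`'s columns.
Matching on a.acct_id = t.acct_id. A NULL in a compared column never satisfies the condition.
- a row (acct_id=4): matches 2 t row(s) → 2 output row(s).
- a row (acct_id=7): no match → kept, t columns NULL.
- a row (acct_id=NULL): no match → kept, t columns NULL.
- a row (acct_id=5): matches 2 t row(s) → 2 output row(s).
- a row (acct_id=7): no match → kept, t columns NULL.
- a row (acct_id=8): no match → kept, t columns NULL.
- a row (acct_id=8): no match → kept, t columns NULL.
- a row (acct_id=3): no match → kept, t columns NULL.
- a row (acct_id=4): matches 2 t row(s) → 2 output row(s).

NULL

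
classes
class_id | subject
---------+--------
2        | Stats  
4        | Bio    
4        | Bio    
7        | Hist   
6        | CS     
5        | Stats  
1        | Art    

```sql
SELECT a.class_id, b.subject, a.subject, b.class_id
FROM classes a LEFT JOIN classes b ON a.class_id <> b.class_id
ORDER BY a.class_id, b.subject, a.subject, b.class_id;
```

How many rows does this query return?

40

LEFT JOIN keeps every row from `classes a`; unmatched rows get NULL for `classes b`'s columns.
Matching on a.class_id <> b.class_id.
Matched pairs: 40; unmatched a rows kept: 0.
Total: 40 rows.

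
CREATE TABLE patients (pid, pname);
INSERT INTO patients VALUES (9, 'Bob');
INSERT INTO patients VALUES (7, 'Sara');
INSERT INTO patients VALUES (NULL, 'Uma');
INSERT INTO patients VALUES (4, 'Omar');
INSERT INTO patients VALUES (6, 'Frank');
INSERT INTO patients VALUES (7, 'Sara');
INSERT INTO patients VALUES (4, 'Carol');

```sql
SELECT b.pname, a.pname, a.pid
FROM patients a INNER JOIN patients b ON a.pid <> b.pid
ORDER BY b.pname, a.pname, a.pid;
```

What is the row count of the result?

26

INNER JOIN keeps only pairs where the ON condition holds.
Matching on a.pid <> b.pid. A NULL in a compared column never satisfies the condition.
- a[0] pid=9 → 5 match(es) in b → 5 row(s).
- a[1] pid=7 → 4 match(es) in b → 4 row(s).
- a[2] pid=NULL → no match; dropped.
- a[3] pid=4 → 4 match(es) in b → 4 row(s).
- a[4] pid=6 → 5 match(es) in b → 5 row(s).
- a[5] pid=7 → 4 match(es) in b → 4 row(s).
- a[6] pid=4 → 4 match(es) in b → 4 row(s).
Total: 26 rows.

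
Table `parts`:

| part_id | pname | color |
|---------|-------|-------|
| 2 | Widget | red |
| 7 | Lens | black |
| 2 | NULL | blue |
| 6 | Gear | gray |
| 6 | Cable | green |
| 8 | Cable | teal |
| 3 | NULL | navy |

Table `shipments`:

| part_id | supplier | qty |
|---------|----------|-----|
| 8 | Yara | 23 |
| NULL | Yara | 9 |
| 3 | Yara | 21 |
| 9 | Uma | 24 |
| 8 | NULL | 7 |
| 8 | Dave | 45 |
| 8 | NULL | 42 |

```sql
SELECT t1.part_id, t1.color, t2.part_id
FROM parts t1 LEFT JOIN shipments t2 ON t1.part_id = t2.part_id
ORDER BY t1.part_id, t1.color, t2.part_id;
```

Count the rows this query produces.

LEFT JOIN keeps every row from `parts`; unmatched rows get NULL for `shipments`'s columns.
Matching on t1.part_id = t2.part_id. A NULL in a compared column never satisfies the condition.
Matched pairs: 5; unmatched t1 rows kept: 5.
Total: 5 matched + 5 padded = 10 rows.

10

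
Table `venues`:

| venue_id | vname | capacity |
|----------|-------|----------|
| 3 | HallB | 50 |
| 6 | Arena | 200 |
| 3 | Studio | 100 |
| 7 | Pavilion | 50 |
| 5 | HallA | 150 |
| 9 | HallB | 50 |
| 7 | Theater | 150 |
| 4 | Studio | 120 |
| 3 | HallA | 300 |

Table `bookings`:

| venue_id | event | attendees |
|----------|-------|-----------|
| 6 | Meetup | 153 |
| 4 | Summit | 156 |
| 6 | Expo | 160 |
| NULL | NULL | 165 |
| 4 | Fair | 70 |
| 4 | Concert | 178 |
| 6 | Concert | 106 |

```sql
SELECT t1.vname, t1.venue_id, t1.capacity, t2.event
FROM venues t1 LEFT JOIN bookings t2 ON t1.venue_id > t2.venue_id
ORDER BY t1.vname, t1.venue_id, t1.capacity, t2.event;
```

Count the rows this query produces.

28

LEFT JOIN keeps every row from `venues`; unmatched rows get NULL for `bookings`'s columns.
Matching on t1.venue_id > t2.venue_id. A NULL in a compared column never satisfies the condition.
- t1[0] venue_id=3 → no match; kept with NULLs on the t2 side.
- t1[1] venue_id=6 → 3 match(es) in t2 → 3 row(s).
- t1[2] venue_id=3 → no match; kept with NULLs on the t2 side.
- t1[3] venue_id=7 → 6 match(es) in t2 → 6 row(s).
- t1[4] venue_id=5 → 3 match(es) in t2 → 3 row(s).
- t1[5] venue_id=9 → 6 match(es) in t2 → 6 row(s).
- t1[6] venue_id=7 → 6 match(es) in t2 → 6 row(s).
- t1[7] venue_id=4 → no match; kept with NULLs on the t2 side.
- t1[8] venue_id=3 → no match; kept with NULLs on the t2 side.
Total: 24 matched + 4 padded = 28 rows.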